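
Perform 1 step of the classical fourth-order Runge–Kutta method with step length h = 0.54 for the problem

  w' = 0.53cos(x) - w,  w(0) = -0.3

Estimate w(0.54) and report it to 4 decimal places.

RK4: k1 = f(x_n, w_n); k2 = f(x_n + h/2, w_n + (h/2)·k1); k3 = f(x_n + h/2, w_n + (h/2)·k2); k4 = f(x_n + h, w_n + h·k3); w_{n+1} = w_n + (h/6)·(k1 + 2k2 + 2k3 + k4).
x=0.000000, w=-0.300000:
  k1 = f(0.000000, -0.300000) = 0.830000
  k2 = f(0.270000, -0.075900) = 0.586699
  k3 = f(0.270000, -0.141591) = 0.652390
  k4 = f(0.540000, 0.052291) = 0.402295
  w ← -0.300000 + (0.54/6)·(k1 + 2k2 + 2k3 + k4) = 0.033942
w(0.54) ≈ 0.0339

0.0339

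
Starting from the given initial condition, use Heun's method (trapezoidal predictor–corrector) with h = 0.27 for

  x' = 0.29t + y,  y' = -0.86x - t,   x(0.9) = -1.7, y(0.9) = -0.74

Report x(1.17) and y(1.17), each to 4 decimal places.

-1.7983, -0.6097

Heun on (x,y): k1 = f(t_n, state_n); k2 = f(t_n + h, state_n + h·k1); state_{n+1} = state_n + (h/2)·(k1 + k2).
0.900000: (-1.700000, -0.740000)
  k1 = (-0.479000, 0.562000)
  predictor → (-1.829330, -0.588260)
  k2 = (-0.248960, 0.403224)
  → (-1.798275, -0.609695)
(x(1.17), y(1.17)) ≈ (-1.7983, -0.6097)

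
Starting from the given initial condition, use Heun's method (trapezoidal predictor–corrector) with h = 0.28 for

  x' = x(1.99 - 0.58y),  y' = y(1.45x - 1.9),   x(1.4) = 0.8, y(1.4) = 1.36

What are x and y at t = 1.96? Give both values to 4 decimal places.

1.6449, 1.1801

Heun on (x,y): k1 = f(t_n, state_n); k2 = f(t_n + h, state_n + h·k1); state_{n+1} = state_n + (h/2)·(k1 + k2).
1.400000: (0.800000, 1.360000)
  k1 = (0.960960, -1.006400)
  predictor → (1.069069, 1.078208)
  k2 = (1.458893, -0.377211)
  → (1.138779, 1.166294)
1.680000: (1.138779, 1.166294)
  k1 = (1.495843, -0.290139)
  predictor → (1.557615, 1.085056)
  k2 = (2.119397, 0.389038)
  → (1.644913, 1.180140)
(x(1.96), y(1.96)) ≈ (1.6449, 1.1801)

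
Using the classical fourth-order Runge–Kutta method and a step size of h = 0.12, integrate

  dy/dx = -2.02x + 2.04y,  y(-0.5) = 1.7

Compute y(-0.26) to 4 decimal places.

RK4: k1 = f(x_n, y_n); k2 = f(x_n + h/2, y_n + (h/2)·k1); k3 = f(x_n + h/2, y_n + (h/2)·k2); k4 = f(x_n + h, y_n + h·k3); y_{n+1} = y_n + (h/6)·(k1 + 2k2 + 2k3 + k4).
x=-0.500000, y=1.700000:
  k1 = f(-0.500000, 1.700000) = 4.478000
  k2 = f(-0.440000, 1.968680) = 4.904907
  k3 = f(-0.440000, 1.994294) = 4.957161
  k4 = f(-0.380000, 2.294859) = 5.449113
  y ← 1.700000 + (0.12/6)·(k1 + 2k2 + 2k3 + k4) = 2.293025
x=-0.380000, y=2.293025:
  k1 = f(-0.380000, 2.293025) = 5.445371
  k2 = f(-0.320000, 2.619747) = 5.990684
  k3 = f(-0.320000, 2.652466) = 6.057431
  k4 = f(-0.260000, 3.019917) = 6.685830
  y ← 2.293025 + (0.12/6)·(k1 + 2k2 + 2k3 + k4) = 3.017574
y(-0.26) ≈ 3.0176

3.0176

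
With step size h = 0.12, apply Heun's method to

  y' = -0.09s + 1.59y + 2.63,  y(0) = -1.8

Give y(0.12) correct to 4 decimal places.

Heun: k1 = f(s_n, y_n); k2 = f(s_n + h, y_n + h·k1); y_{n+1} = y_n + (h/2)·(k1 + k2).
s=0.000000, y=-1.800000:
  k1 = f(0.000000, -1.800000) = -0.232000
  k2 = f(0.120000, -1.827840) = -0.287066
  y ← -1.800000 + (0.12/2)·(-0.232000 + (-0.287066)) = -1.831144
y(0.12) ≈ -1.8311

-1.8311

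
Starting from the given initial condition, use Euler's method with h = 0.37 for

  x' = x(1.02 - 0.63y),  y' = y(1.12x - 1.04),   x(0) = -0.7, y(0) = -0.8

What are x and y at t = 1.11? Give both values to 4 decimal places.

Euler on (x,y): x_{n+1} = x_n + h·x', y_{n+1} = y_n + h·y'.
0.000000: (-0.700000, -0.800000); f=(-1.066800, 1.459200) → (-1.094716, -0.260096)
0.370000: (-1.094716, -0.260096); f=(-1.295991, 0.589399) → (-1.574233, -0.042018)
0.740000: (-1.574233, -0.042018); f=(-1.647390, 0.117784) → (-2.183767, 0.001561)
(x(1.11), y(1.11)) ≈ (-2.1838, 0.0016)

-2.1838, 0.0016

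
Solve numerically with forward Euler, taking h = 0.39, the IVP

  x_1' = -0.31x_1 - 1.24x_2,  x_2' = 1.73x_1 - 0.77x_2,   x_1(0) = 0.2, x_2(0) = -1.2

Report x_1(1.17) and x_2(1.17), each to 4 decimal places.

Euler on (x_1,x_2): x_1_{n+1} = x_1_n + h·x_1', x_2_{n+1} = x_2_n + h·x_2'.
0.000000: (0.200000, -1.200000); f=(1.426000, 1.270000) → (0.756140, -0.704700)
0.390000: (0.756140, -0.704700); f=(0.639425, 1.850741) → (1.005516, 0.017089)
0.780000: (1.005516, 0.017089); f=(-0.332900, 1.726383) → (0.875684, 0.690379)
(x_1(1.17), x_2(1.17)) ≈ (0.8757, 0.6904)

0.8757, 0.6904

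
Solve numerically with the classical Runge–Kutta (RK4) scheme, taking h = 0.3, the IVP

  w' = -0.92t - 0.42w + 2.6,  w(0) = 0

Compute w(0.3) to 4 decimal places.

0.6931

RK4: k1 = f(t_n, w_n); k2 = f(t_n + h/2, w_n + (h/2)·k1); k3 = f(t_n + h/2, w_n + (h/2)·k2); k4 = f(t_n + h, w_n + h·k3); w_{n+1} = w_n + (h/6)·(k1 + 2k2 + 2k3 + k4).
t=0.000000, w=0.000000:
  k1 = f(0.000000, 0.000000) = 2.600000
  k2 = f(0.150000, 0.390000) = 2.298200
  k3 = f(0.150000, 0.344730) = 2.317213
  k4 = f(0.300000, 0.695164) = 2.032031
  w ← 0.000000 + (0.3/6)·(k1 + 2k2 + 2k3 + k4) = 0.693143
w(0.3) ≈ 0.6931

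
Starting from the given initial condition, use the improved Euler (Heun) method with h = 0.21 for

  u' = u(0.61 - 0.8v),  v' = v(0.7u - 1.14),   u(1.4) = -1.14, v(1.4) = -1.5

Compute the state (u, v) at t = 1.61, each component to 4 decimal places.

Heun on (u,v): k1 = f(t_n, state_n); k2 = f(t_n + h, state_n + h·k1); state_{n+1} = state_n + (h/2)·(k1 + k2).
1.400000: (-1.140000, -1.500000)
  k1 = (-2.063400, 2.907000)
  predictor → (-1.573314, -0.889530)
  k2 = (-2.079330, 1.993721)
  → (-1.574987, -0.985424)
(u(1.61), v(1.61)) ≈ (-1.5750, -0.9854)

-1.5750, -0.9854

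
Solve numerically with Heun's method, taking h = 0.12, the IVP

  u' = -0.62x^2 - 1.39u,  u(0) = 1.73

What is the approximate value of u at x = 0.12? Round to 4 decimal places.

Heun: k1 = f(x_n, u_n); k2 = f(x_n + h, u_n + h·k1); u_{n+1} = u_n + (h/2)·(k1 + k2).
x=0.000000, u=1.730000:
  k1 = f(0.000000, 1.730000) = -2.404700
  k2 = f(0.120000, 1.441436) = -2.012524
  u ← 1.730000 + (0.12/2)·(-2.404700 + (-2.012524)) = 1.464967
u(0.12) ≈ 1.4650

1.4650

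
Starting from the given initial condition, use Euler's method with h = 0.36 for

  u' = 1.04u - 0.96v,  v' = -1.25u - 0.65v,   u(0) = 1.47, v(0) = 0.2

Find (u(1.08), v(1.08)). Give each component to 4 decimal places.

Euler on (u,v): u_{n+1} = u_n + h·u', v_{n+1} = v_n + h·v'.
0.000000: (1.470000, 0.200000); f=(1.336800, -1.967500) → (1.951248, -0.508300)
0.360000: (1.951248, -0.508300); f=(2.517266, -2.108665) → (2.857464, -1.267419)
0.720000: (2.857464, -1.267419); f=(4.188485, -2.748007) → (4.365318, -2.256702)
(u(1.08), v(1.08)) ≈ (4.3653, -2.2567)

4.3653, -2.2567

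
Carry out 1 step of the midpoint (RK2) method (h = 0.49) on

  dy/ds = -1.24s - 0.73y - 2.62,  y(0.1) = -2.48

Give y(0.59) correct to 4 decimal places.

Midpoint: k1 = f(s_n, y_n); k2 = f(s_n + h/2, y_n + (h/2)·k1); y_{n+1} = y_n + h·k2.
s=0.100000, y=-2.480000:
  k1 = f(0.100000, -2.480000) = -0.933600
  k2 = f(0.345000, -2.708732) = -1.070426
  y ← -2.480000 + 0.49·(-1.070426) = -3.004509
y(0.59) ≈ -3.0045

-3.0045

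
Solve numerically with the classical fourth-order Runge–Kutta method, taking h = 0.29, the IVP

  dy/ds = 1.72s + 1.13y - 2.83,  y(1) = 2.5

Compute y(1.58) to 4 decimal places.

4.2694

RK4: k1 = f(s_n, y_n); k2 = f(s_n + h/2, y_n + (h/2)·k1); k3 = f(s_n + h/2, y_n + (h/2)·k2); k4 = f(s_n + h, y_n + h·k3); y_{n+1} = y_n + (h/6)·(k1 + 2k2 + 2k3 + k4).
s=1.000000, y=2.500000:
  k1 = f(1.000000, 2.500000) = 1.715000
  k2 = f(1.145000, 2.748675) = 2.245403
  k3 = f(1.145000, 2.825583) = 2.332309
  k4 = f(1.290000, 3.176370) = 2.978098
  y ← 2.500000 + (0.29/6)·(k1 + 2k2 + 2k3 + k4) = 3.169345
s=1.290000, y=3.169345:
  k1 = f(1.290000, 3.169345) = 2.970160
  k2 = f(1.435000, 3.600018) = 3.706221
  k3 = f(1.435000, 3.706747) = 3.826824
  k4 = f(1.580000, 4.279124) = 4.723010
  y ← 3.169345 + (0.29/6)·(k1 + 2k2 + 2k3 + k4) = 4.269376
y(1.58) ≈ 4.2694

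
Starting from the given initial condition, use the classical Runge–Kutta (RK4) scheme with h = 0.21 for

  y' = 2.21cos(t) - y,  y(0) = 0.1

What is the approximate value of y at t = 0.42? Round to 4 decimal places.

0.7992

RK4: k1 = f(t_n, y_n); k2 = f(t_n + h/2, y_n + (h/2)·k1); k3 = f(t_n + h/2, y_n + (h/2)·k2); k4 = f(t_n + h, y_n + h·k3); y_{n+1} = y_n + (h/6)·(k1 + 2k2 + 2k3 + k4).
t=0.000000, y=0.100000:
  k1 = f(0.000000, 0.100000) = 2.110000
  k2 = f(0.105000, 0.321550) = 1.876279
  k3 = f(0.105000, 0.297009) = 1.900819
  k4 = f(0.210000, 0.499172) = 1.662276
  y ← 0.100000 + (0.21/6)·(k1 + 2k2 + 2k3 + k4) = 0.496427
t=0.210000, y=0.496427:
  k1 = f(0.210000, 0.496427) = 1.665022
  k2 = f(0.315000, 0.671254) = 1.430006
  k3 = f(0.315000, 0.646577) = 1.454683
  k4 = f(0.420000, 0.801910) = 1.216017
  y ← 0.496427 + (0.21/6)·(k1 + 2k2 + 2k3 + k4) = 0.799191
y(0.42) ≈ 0.7992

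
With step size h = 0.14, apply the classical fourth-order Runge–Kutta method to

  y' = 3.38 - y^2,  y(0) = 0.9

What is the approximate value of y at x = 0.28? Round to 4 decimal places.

1.4374

RK4: k1 = f(x_n, y_n); k2 = f(x_n + h/2, y_n + (h/2)·k1); k3 = f(x_n + h/2, y_n + (h/2)·k2); k4 = f(x_n + h, y_n + h·k3); y_{n+1} = y_n + (h/6)·(k1 + 2k2 + 2k3 + k4).
x=0.000000, y=0.900000:
  k1 = f(0.000000, 0.900000) = 2.570000
  k2 = f(0.070000, 1.079900) = 2.213816
  k3 = f(0.070000, 1.054967) = 2.267044
  k4 = f(0.140000, 1.217386) = 1.897971
  y ← 0.900000 + (0.14/6)·(k1 + 2k2 + 2k3 + k4) = 1.213359
x=0.140000, y=1.213359:
  k1 = f(0.140000, 1.213359) = 1.907759
  k2 = f(0.210000, 1.346903) = 1.565853
  k3 = f(0.210000, 1.322969) = 1.629752
  k4 = f(0.280000, 1.441525) = 1.302006
  y ← 1.213359 + (0.14/6)·(k1 + 2k2 + 2k3 + k4) = 1.437382
y(0.28) ≈ 1.4374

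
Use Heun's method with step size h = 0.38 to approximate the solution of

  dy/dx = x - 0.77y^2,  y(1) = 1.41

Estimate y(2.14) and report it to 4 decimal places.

1.5378

Heun: k1 = f(x_n, y_n); k2 = f(x_n + h, y_n + h·k1); y_{n+1} = y_n + (h/2)·(k1 + k2).
x=1.000000, y=1.410000:
  k1 = f(1.000000, 1.410000) = -0.530837
  k2 = f(1.380000, 1.208282) = 0.255842
  y ← 1.410000 + (0.38/2)·(-0.530837 + 0.255842) = 1.357751
x=1.380000, y=1.357751:
  k1 = f(1.380000, 1.357751) = -0.039486
  k2 = f(1.760000, 1.342746) = 0.371715
  y ← 1.357751 + (0.38/2)·(-0.039486 + 0.371715) = 1.420874
x=1.760000, y=1.420874:
  k1 = f(1.760000, 1.420874) = 0.205459
  k2 = f(2.140000, 1.498949) = 0.409927
  y ← 1.420874 + (0.38/2)·(0.205459 + 0.409927) = 1.537798
y(2.14) ≈ 1.5378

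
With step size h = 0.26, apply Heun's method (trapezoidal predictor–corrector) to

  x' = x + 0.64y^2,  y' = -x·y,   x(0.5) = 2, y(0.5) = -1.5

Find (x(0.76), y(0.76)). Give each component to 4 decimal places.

2.8666, -0.8391

Heun on (x,y): k1 = f(t_n, state_n); k2 = f(t_n + h, state_n + h·k1); state_{n+1} = state_n + (h/2)·(k1 + k2).
0.500000: (2.000000, -1.500000)
  k1 = (3.440000, 3.000000)
  predictor → (2.894400, -0.720000)
  k2 = (3.226176, 2.083968)
  → (2.866603, -0.839084)
(x(0.76), y(0.76)) ≈ (2.8666, -0.8391)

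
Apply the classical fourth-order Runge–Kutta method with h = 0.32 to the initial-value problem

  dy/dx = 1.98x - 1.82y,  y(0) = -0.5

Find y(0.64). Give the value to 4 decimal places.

0.1291

RK4: k1 = f(x_n, y_n); k2 = f(x_n + h/2, y_n + (h/2)·k1); k3 = f(x_n + h/2, y_n + (h/2)·k2); k4 = f(x_n + h, y_n + h·k3); y_{n+1} = y_n + (h/6)·(k1 + 2k2 + 2k3 + k4).
x=0.000000, y=-0.500000:
  k1 = f(0.000000, -0.500000) = 0.910000
  k2 = f(0.160000, -0.354400) = 0.961808
  k3 = f(0.160000, -0.346111) = 0.946722
  k4 = f(0.320000, -0.197049) = 0.992229
  y ← -0.500000 + (0.32/6)·(k1 + 2k2 + 2k3 + k4) = -0.194971
x=0.320000, y=-0.194971:
  k1 = f(0.320000, -0.194971) = 0.988448
  k2 = f(0.480000, -0.036820) = 1.017412
  k3 = f(0.480000, -0.032185) = 1.008977
  k4 = f(0.640000, 0.127901) = 1.034419
  y ← -0.194971 + (0.32/6)·(k1 + 2k2 + 2k3 + k4) = 0.129063
y(0.64) ≈ 0.1291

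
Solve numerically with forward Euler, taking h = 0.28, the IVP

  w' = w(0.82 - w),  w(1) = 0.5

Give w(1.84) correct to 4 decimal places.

Euler: w_{n+1} = w_n + h·f(x_n, w_n).
x=1.000000, w=0.500000: f=0.160000 → w ← 0.500000 + 0.28·0.160000 = 0.544800
x=1.280000, w=0.544800: f=0.149929 → w ← 0.544800 + 0.28·0.149929 = 0.586780
x=1.560000, w=0.586780: f=0.136849 → w ← 0.586780 + 0.28·0.136849 = 0.625098
w(1.84) ≈ 0.6251

0.6251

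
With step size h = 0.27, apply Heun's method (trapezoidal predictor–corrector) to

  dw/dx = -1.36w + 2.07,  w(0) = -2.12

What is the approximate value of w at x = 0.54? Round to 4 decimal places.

-0.2637

Heun: k1 = f(x_n, w_n); k2 = f(x_n + h, w_n + h·k1); w_{n+1} = w_n + (h/2)·(k1 + k2).
x=0.000000, w=-2.120000:
  k1 = f(0.000000, -2.120000) = 4.953200
  k2 = f(0.270000, -0.782636) = 3.134385
  w ← -2.120000 + (0.27/2)·(4.953200 + 3.134385) = -1.028176
x=0.270000, w=-1.028176:
  k1 = f(0.270000, -1.028176) = 3.468319
  k2 = f(0.540000, -0.091730) = 2.194753
  w ← -1.028176 + (0.27/2)·(3.468319 + 2.194753) = -0.263661
w(0.54) ≈ -0.2637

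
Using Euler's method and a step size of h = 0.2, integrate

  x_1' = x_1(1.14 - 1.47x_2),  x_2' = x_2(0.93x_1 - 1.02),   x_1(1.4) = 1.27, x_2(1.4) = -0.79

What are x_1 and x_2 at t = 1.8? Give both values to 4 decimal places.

2.7220, -0.9304

Euler on (x_1,x_2): x_1_{n+1} = x_1_n + h·x_1', x_2_{n+1} = x_2_n + h·x_2'.
1.400000: (1.270000, -0.790000); f=(2.922651, -0.127269) → (1.854530, -0.815454)
1.600000: (1.854530, -0.815454); f=(4.337221, -0.574661) → (2.721974, -0.930386)
(x_1(1.8), x_2(1.8)) ≈ (2.7220, -0.9304)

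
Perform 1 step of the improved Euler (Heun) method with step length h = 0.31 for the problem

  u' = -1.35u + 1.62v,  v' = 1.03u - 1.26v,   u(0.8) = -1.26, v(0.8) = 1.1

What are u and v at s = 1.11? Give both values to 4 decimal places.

-0.6151, 0.6029

Heun on (u,v): k1 = f(s_n, state_n); k2 = f(s_n + h, state_n + h·k1); state_{n+1} = state_n + (h/2)·(k1 + k2).
0.800000: (-1.260000, 1.100000)
  k1 = (3.483000, -2.683800)
  predictor → (-0.180270, 0.268022)
  k2 = (0.677560, -0.523386)
  → (-0.615113, 0.602886)
(u(1.11), v(1.11)) ≈ (-0.6151, 0.6029)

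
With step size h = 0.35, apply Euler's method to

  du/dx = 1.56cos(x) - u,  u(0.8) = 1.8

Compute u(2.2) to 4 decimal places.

0.3946

Euler: u_{n+1} = u_n + h·f(x_n, u_n).
x=0.800000, u=1.800000: f=-0.713138 → u ← 1.800000 + 0.35·(-0.713138) = 1.550402
x=1.150000, u=1.550402: f=-0.913161 → u ← 1.550402 + 0.35·(-0.913161) = 1.230795
x=1.500000, u=1.230795: f=-1.120445 → u ← 1.230795 + 0.35·(-1.120445) = 0.838639
x=1.850000, u=0.838639: f=-1.268560 → u ← 0.838639 + 0.35·(-1.268560) = 0.394643
u(2.2) ≈ 0.3946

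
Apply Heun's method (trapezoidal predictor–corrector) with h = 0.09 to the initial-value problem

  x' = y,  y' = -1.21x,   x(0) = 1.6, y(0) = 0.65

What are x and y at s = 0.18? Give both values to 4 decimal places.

Heun on (x,y): k1 = f(s_n, state_n); k2 = f(s_n + h, state_n + h·k1); state_{n+1} = state_n + (h/2)·(k1 + k2).
0.000000: (1.600000, 0.650000)
  k1 = (0.650000, -1.936000)
  predictor → (1.658500, 0.475760)
  k2 = (0.475760, -2.006785)
  → (1.650659, 0.472575)
0.090000: (1.650659, 0.472575)
  k1 = (0.472575, -1.997298)
  predictor → (1.693191, 0.292818)
  k2 = (0.292818, -2.048761)
  → (1.685102, 0.290502)
(x(0.18), y(0.18)) ≈ (1.6851, 0.2905)

1.6851, 0.2905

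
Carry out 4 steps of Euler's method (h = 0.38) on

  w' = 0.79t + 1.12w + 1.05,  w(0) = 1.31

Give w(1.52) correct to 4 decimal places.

9.2449

Euler: w_{n+1} = w_n + h·f(t_n, w_n).
t=0.000000, w=1.310000: f=2.517200 → w ← 1.310000 + 0.38·2.517200 = 2.266536
t=0.380000, w=2.266536: f=3.888720 → w ← 2.266536 + 0.38·3.888720 = 3.744250
t=0.760000, w=3.744250: f=5.843960 → w ← 3.744250 + 0.38·5.843960 = 5.964954
t=1.140000, w=5.964954: f=8.631349 → w ← 5.964954 + 0.38·8.631349 = 9.244867
w(1.52) ≈ 9.2449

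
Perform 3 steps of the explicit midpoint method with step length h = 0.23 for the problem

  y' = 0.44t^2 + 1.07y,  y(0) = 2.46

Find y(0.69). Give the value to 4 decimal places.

Midpoint: k1 = f(t_n, y_n); k2 = f(t_n + h/2, y_n + (h/2)·k1); y_{n+1} = y_n + h·k2.
t=0.000000, y=2.460000:
  k1 = f(0.000000, 2.460000) = 2.632200
  k2 = f(0.115000, 2.762703) = 2.961911
  y ← 2.460000 + 0.23·2.961911 = 3.141240
t=0.230000, y=3.141240:
  k1 = f(0.230000, 3.141240) = 3.384402
  k2 = f(0.345000, 3.530446) = 3.829948
  y ← 3.141240 + 0.23·3.829948 = 4.022128
t=0.460000, y=4.022128:
  k1 = f(0.460000, 4.022128) = 4.396781
  k2 = f(0.575000, 4.527757) = 4.990175
  y ← 4.022128 + 0.23·4.990175 = 5.169868
y(0.69) ≈ 5.1699

5.1699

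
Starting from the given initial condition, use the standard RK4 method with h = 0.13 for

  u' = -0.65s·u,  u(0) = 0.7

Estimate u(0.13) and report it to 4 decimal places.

0.6962

RK4: k1 = f(s_n, u_n); k2 = f(s_n + h/2, u_n + (h/2)·k1); k3 = f(s_n + h/2, u_n + (h/2)·k2); k4 = f(s_n + h, u_n + h·k3); u_{n+1} = u_n + (h/6)·(k1 + 2k2 + 2k3 + k4).
s=0.000000, u=0.700000:
  k1 = f(0.000000, 0.700000) = 0.000000
  k2 = f(0.065000, 0.700000) = -0.029575
  k3 = f(0.065000, 0.698078) = -0.029494
  k4 = f(0.130000, 0.696166) = -0.058826
  u ← 0.700000 + (0.13/6)·(k1 + 2k2 + 2k3 + k4) = 0.696166
u(0.13) ≈ 0.6962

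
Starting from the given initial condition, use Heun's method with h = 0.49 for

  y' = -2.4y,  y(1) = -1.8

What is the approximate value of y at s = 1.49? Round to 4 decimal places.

Heun: k1 = f(s_n, y_n); k2 = f(s_n + h, y_n + h·k1); y_{n+1} = y_n + (h/2)·(k1 + k2).
s=1.000000, y=-1.800000:
  k1 = f(1.000000, -1.800000) = 4.320000
  k2 = f(1.490000, 0.316800) = -0.760320
  y ← -1.800000 + (0.49/2)·(4.320000 + (-0.760320)) = -0.927878
y(1.49) ≈ -0.9279

-0.9279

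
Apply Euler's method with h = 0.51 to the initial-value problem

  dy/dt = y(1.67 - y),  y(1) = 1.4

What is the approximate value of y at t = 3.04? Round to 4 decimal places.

1.6697

Euler: y_{n+1} = y_n + h·f(t_n, y_n).
t=1.000000, y=1.400000: f=0.378000 → y ← 1.400000 + 0.51·0.378000 = 1.592780
t=1.510000, y=1.592780: f=0.122994 → y ← 1.592780 + 0.51·0.122994 = 1.655507
t=2.020000, y=1.655507: f=0.023993 → y ← 1.655507 + 0.51·0.023993 = 1.667744
t=2.530000, y=1.667744: f=0.003763 → y ← 1.667744 + 0.51·0.003763 = 1.669663
y(3.04) ≈ 1.6697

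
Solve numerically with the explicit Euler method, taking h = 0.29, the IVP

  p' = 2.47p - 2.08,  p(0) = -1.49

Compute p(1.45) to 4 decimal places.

-33.8886

Euler: p_{n+1} = p_n + h·f(t_n, p_n).
t=0.000000, p=-1.490000: f=-5.760300 → p ← -1.490000 + 0.29·(-5.760300) = -3.160487
t=0.290000, p=-3.160487: f=-9.886403 → p ← -3.160487 + 0.29·(-9.886403) = -6.027544
t=0.580000, p=-6.027544: f=-16.968033 → p ← -6.027544 + 0.29·(-16.968033) = -10.948273
t=0.870000, p=-10.948273: f=-29.122236 → p ← -10.948273 + 0.29·(-29.122236) = -19.393722
t=1.160000, p=-19.393722: f=-49.982493 → p ← -19.393722 + 0.29·(-49.982493) = -33.888645
p(1.45) ≈ -33.8886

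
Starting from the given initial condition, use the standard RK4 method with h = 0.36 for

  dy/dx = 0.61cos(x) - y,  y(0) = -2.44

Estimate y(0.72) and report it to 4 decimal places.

-0.9059

RK4: k1 = f(x_n, y_n); k2 = f(x_n + h/2, y_n + (h/2)·k1); k3 = f(x_n + h/2, y_n + (h/2)·k2); k4 = f(x_n + h, y_n + h·k3); y_{n+1} = y_n + (h/6)·(k1 + 2k2 + 2k3 + k4).
x=0.000000, y=-2.440000:
  k1 = f(0.000000, -2.440000) = 3.050000
  k2 = f(0.180000, -1.891000) = 2.491145
  k3 = f(0.180000, -1.991594) = 2.591739
  k4 = f(0.360000, -1.506974) = 2.077871
  y ← -2.440000 + (0.36/6)·(k1 + 2k2 + 2k3 + k4) = -1.522382
x=0.360000, y=-1.522382:
  k1 = f(0.360000, -1.522382) = 2.093279
  k2 = f(0.540000, -1.145592) = 1.668794
  k3 = f(0.540000, -1.221999) = 1.745201
  k4 = f(0.720000, -0.894109) = 1.352711
  y ← -1.522382 + (0.36/6)·(k1 + 2k2 + 2k3 + k4) = -0.905943
y(0.72) ≈ -0.9059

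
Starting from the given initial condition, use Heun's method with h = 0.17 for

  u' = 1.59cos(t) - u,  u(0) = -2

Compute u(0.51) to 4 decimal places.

Heun: k1 = f(t_n, u_n); k2 = f(t_n + h, u_n + h·k1); u_{n+1} = u_n + (h/2)·(k1 + k2).
t=0.000000, u=-2.000000:
  k1 = f(0.000000, -2.000000) = 3.590000
  k2 = f(0.170000, -1.389700) = 2.956780
  u ← -2.000000 + (0.17/2)·(3.590000 + 2.956780) = -1.443524
t=0.170000, u=-1.443524:
  k1 = f(0.170000, -1.443524) = 3.010603
  k2 = f(0.340000, -0.931721) = 2.430701
  u ← -1.443524 + (0.17/2)·(3.010603 + 2.430701) = -0.981013
t=0.340000, u=-0.981013:
  k1 = f(0.340000, -0.981013) = 2.479993
  k2 = f(0.510000, -0.559414) = 1.947078
  u ← -0.981013 + (0.17/2)·(2.479993 + 1.947078) = -0.604712
u(0.51) ≈ -0.6047

-0.6047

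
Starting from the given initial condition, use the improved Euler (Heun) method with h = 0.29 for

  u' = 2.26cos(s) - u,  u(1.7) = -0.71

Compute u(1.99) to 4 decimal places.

-0.6973

Heun: k1 = f(s_n, u_n); k2 = f(s_n + h, u_n + h·k1); u_{n+1} = u_n + (h/2)·(k1 + k2).
s=1.700000, u=-0.710000:
  k1 = f(1.700000, -0.710000) = 0.418811
  k2 = f(1.990000, -0.588545) = -0.331350
  u ← -0.710000 + (0.29/2)·(0.418811 + (-0.331350)) = -0.697318
u(1.99) ≈ -0.6973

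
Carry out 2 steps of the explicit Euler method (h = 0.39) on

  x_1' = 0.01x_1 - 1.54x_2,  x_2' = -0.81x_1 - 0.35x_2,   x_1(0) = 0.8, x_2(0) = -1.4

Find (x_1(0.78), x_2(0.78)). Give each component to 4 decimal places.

Euler on (x_1,x_2): x_1_{n+1} = x_1_n + h·x_1', x_2_{n+1} = x_2_n + h·x_2'.
0.000000: (0.800000, -1.400000); f=(2.164000, -0.158000) → (1.643960, -1.461620)
0.390000: (1.643960, -1.461620); f=(2.267334, -0.820041) → (2.528220, -1.781436)
(x_1(0.78), x_2(0.78)) ≈ (2.5282, -1.7814)

2.5282, -1.7814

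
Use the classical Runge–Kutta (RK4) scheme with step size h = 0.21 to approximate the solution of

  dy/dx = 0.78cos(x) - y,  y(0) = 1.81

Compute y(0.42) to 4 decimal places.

RK4: k1 = f(x_n, y_n); k2 = f(x_n + h/2, y_n + (h/2)·k1); k3 = f(x_n + h/2, y_n + (h/2)·k2); k4 = f(x_n + h, y_n + h·k3); y_{n+1} = y_n + (h/6)·(k1 + 2k2 + 2k3 + k4).
x=0.000000, y=1.810000:
  k1 = f(0.000000, 1.810000) = -1.030000
  k2 = f(0.105000, 1.701850) = -0.926146
  k3 = f(0.105000, 1.712755) = -0.937050
  k4 = f(0.210000, 1.613219) = -0.850355
  y ← 1.810000 + (0.21/6)·(k1 + 2k2 + 2k3 + k4) = 1.613764
x=0.210000, y=1.613764:
  k1 = f(0.210000, 1.613764) = -0.850900
  k2 = f(0.315000, 1.524419) = -0.782798
  k3 = f(0.315000, 1.531570) = -0.789949
  k4 = f(0.420000, 1.447875) = -0.735665
  y ← 1.613764 + (0.21/6)·(k1 + 2k2 + 2k3 + k4) = 1.448142
y(0.42) ≈ 1.4481

1.4481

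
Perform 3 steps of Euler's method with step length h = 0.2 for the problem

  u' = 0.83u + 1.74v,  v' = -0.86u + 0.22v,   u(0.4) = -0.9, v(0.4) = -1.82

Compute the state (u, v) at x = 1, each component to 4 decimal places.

Euler on (u,v): u_{n+1} = u_n + h·u', v_{n+1} = v_n + h·v'.
0.400000: (-0.900000, -1.820000); f=(-3.913800, 0.373600) → (-1.682760, -1.745280)
0.600000: (-1.682760, -1.745280); f=(-4.433478, 1.063212) → (-2.569456, -1.532638)
0.800000: (-2.569456, -1.532638); f=(-4.799438, 1.872552) → (-3.529343, -1.158127)
(u(1), v(1)) ≈ (-3.5293, -1.1581)

-3.5293, -1.1581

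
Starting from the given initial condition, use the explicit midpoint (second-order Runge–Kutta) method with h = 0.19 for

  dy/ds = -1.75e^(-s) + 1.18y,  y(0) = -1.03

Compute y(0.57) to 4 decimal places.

Midpoint: k1 = f(s_n, y_n); k2 = f(s_n + h/2, y_n + (h/2)·k1); y_{n+1} = y_n + h·k2.
s=0.000000, y=-1.030000:
  k1 = f(0.000000, -1.030000) = -2.965400
  k2 = f(0.095000, -1.311713) = -3.139224
  y ← -1.030000 + 0.19·(-3.139224) = -1.626453
s=0.190000, y=-1.626453:
  k1 = f(0.190000, -1.626453) = -3.366392
  k2 = f(0.285000, -1.946260) = -3.612612
  y ← -1.626453 + 0.19·(-3.612612) = -2.312849
s=0.380000, y=-2.312849:
  k1 = f(0.380000, -2.312849) = -3.925919
  k2 = f(0.475000, -2.685811) = -4.257556
  y ← -2.312849 + 0.19·(-4.257556) = -3.121784
y(0.57) ≈ -3.1218

-3.1218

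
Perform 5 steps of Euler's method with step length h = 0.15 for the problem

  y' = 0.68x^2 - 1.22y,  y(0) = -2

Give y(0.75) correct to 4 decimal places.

Euler: y_{n+1} = y_n + h·f(x_n, y_n).
x=0.000000, y=-2.000000: f=2.440000 → y ← -2.000000 + 0.15·2.440000 = -1.634000
x=0.150000, y=-1.634000: f=2.008780 → y ← -1.634000 + 0.15·2.008780 = -1.332683
x=0.300000, y=-1.332683: f=1.687073 → y ← -1.332683 + 0.15·1.687073 = -1.079622
x=0.450000, y=-1.079622: f=1.454839 → y ← -1.079622 + 0.15·1.454839 = -0.861396
x=0.600000, y=-0.861396: f=1.295703 → y ← -0.861396 + 0.15·1.295703 = -0.667041
y(0.75) ≈ -0.6670

-0.6670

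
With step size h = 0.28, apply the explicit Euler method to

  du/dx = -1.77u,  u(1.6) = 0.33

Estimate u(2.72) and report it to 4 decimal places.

0.0214

Euler: u_{n+1} = u_n + h·f(x_n, u_n).
x=1.600000, u=0.330000: f=-0.584100 → u ← 0.330000 + 0.28·(-0.584100) = 0.166452
x=1.880000, u=0.166452: f=-0.294620 → u ← 0.166452 + 0.28·(-0.294620) = 0.083958
x=2.160000, u=0.083958: f=-0.148606 → u ← 0.083958 + 0.28·(-0.148606) = 0.042349
x=2.440000, u=0.042349: f=-0.074957 → u ← 0.042349 + 0.28·(-0.074957) = 0.021361
u(2.72) ≈ 0.0214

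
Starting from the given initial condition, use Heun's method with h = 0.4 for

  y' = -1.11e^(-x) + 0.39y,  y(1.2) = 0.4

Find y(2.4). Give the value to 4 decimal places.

Heun: k1 = f(x_n, y_n); k2 = f(x_n + h, y_n + h·k1); y_{n+1} = y_n + (h/2)·(k1 + k2).
x=1.200000, y=0.400000:
  k1 = f(1.200000, 0.400000) = -0.178326
  k2 = f(1.600000, 0.328670) = -0.095924
  y ← 0.400000 + (0.4/2)·(-0.178326 + (-0.095924)) = 0.345150
x=1.600000, y=0.345150:
  k1 = f(1.600000, 0.345150) = -0.089497
  k2 = f(2.000000, 0.309351) = -0.029575
  y ← 0.345150 + (0.4/2)·(-0.089497 + (-0.029575)) = 0.321336
x=2.000000, y=0.321336:
  k1 = f(2.000000, 0.321336) = -0.024901
  k2 = f(2.400000, 0.311375) = 0.020739
  y ← 0.321336 + (0.4/2)·(-0.024901 + 0.020739) = 0.320503
y(2.4) ≈ 0.3205

0.3205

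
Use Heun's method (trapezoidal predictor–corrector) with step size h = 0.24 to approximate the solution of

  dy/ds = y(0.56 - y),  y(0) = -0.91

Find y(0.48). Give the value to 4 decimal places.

Heun: k1 = f(s_n, y_n); k2 = f(s_n + h, y_n + h·k1); y_{n+1} = y_n + (h/2)·(k1 + k2).
s=0.000000, y=-0.910000:
  k1 = f(0.000000, -0.910000) = -1.337700
  k2 = f(0.240000, -1.231048) = -2.204866
  y ← -0.910000 + (0.24/2)·(-1.337700 + (-2.204866)) = -1.335108
s=0.240000, y=-1.335108:
  k1 = f(0.240000, -1.335108) = -2.530174
  k2 = f(0.480000, -1.942350) = -4.860438
  y ← -1.335108 + (0.24/2)·(-2.530174 + (-4.860438)) = -2.221981
y(0.48) ≈ -2.2220

-2.2220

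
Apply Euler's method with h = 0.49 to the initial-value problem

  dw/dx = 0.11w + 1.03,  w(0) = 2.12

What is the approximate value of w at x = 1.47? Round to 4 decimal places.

Euler: w_{n+1} = w_n + h·f(x_n, w_n).
x=0.000000, w=2.120000: f=1.263200 → w ← 2.120000 + 0.49·1.263200 = 2.738968
x=0.490000, w=2.738968: f=1.331286 → w ← 2.738968 + 0.49·1.331286 = 3.391298
x=0.980000, w=3.391298: f=1.403043 → w ← 3.391298 + 0.49·1.403043 = 4.078789
w(1.47) ≈ 4.0788

4.0788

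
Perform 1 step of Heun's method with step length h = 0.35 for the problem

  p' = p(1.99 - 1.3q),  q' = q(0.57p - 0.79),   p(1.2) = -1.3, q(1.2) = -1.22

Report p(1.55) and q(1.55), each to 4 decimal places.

-3.5100, -0.6495

Heun on (p,q): k1 = f(x_n, state_n); k2 = f(x_n + h, state_n + h·k1); state_{n+1} = state_n + (h/2)·(k1 + k2).
1.200000: (-1.300000, -1.220000)
  k1 = (-4.648800, 1.867820)
  predictor → (-2.927080, -0.566263)
  k2 = (-7.979635, 1.392121)
  → (-3.509976, -0.649510)
(p(1.55), q(1.55)) ≈ (-3.5100, -0.6495)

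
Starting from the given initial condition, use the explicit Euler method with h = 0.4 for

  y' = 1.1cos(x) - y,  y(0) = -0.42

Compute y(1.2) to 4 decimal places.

0.6174

Euler: y_{n+1} = y_n + h·f(x_n, y_n).
x=0.000000, y=-0.420000: f=1.520000 → y ← -0.420000 + 0.4·1.520000 = 0.188000
x=0.400000, y=0.188000: f=0.825167 → y ← 0.188000 + 0.4·0.825167 = 0.518067
x=0.800000, y=0.518067: f=0.248311 → y ← 0.518067 + 0.4·0.248311 = 0.617391
y(1.2) ≈ 0.6174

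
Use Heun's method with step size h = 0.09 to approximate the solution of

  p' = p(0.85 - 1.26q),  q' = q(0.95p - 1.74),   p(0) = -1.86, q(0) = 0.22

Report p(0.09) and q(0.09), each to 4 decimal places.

-1.9661, 0.1609

Heun on (p,q): k1 = f(t_n, state_n); k2 = f(t_n + h, state_n + h·k1); state_{n+1} = state_n + (h/2)·(k1 + k2).
0.000000: (-1.860000, 0.220000)
  k1 = (-1.065408, -0.771540)
  predictor → (-1.955887, 0.150561)
  k2 = (-1.291458, -0.541734)
  → (-1.966059, 0.160903)
(p(0.09), q(0.09)) ≈ (-1.9661, 0.1609)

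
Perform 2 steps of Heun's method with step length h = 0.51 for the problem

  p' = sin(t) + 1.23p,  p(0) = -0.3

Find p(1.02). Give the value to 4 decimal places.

-0.3512

Heun: k1 = f(t_n, p_n); k2 = f(t_n + h, p_n + h·k1); p_{n+1} = p_n + (h/2)·(k1 + k2).
t=0.000000, p=-0.300000:
  k1 = f(0.000000, -0.300000) = -0.369000
  k2 = f(0.510000, -0.488190) = -0.112296
  p ← -0.300000 + (0.51/2)·(-0.369000 + (-0.112296)) = -0.422731
t=0.510000, p=-0.422731:
  k1 = f(0.510000, -0.422731) = -0.031781
  k2 = f(1.020000, -0.438939) = 0.312213
  p ← -0.422731 + (0.51/2)·(-0.031781 + 0.312213) = -0.351221
p(1.02) ≈ -0.3512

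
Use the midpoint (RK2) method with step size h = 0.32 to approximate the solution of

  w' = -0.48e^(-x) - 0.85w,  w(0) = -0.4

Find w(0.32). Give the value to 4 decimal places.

Midpoint: k1 = f(x_n, w_n); k2 = f(x_n + h/2, w_n + (h/2)·k1); w_{n+1} = w_n + h·k2.
x=0.000000, w=-0.400000:
  k1 = f(0.000000, -0.400000) = -0.140000
  k2 = f(0.160000, -0.422400) = -0.049989
  w ← -0.400000 + 0.32·(-0.049989) = -0.415996
w(0.32) ≈ -0.4160

-0.4160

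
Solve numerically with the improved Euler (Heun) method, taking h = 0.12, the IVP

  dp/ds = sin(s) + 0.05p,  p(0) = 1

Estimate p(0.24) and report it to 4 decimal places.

Heun: k1 = f(s_n, p_n); k2 = f(s_n + h, p_n + h·k1); p_{n+1} = p_n + (h/2)·(k1 + k2).
s=0.000000, p=1.000000:
  k1 = f(0.000000, 1.000000) = 0.050000
  k2 = f(0.120000, 1.006000) = 0.170012
  p ← 1.000000 + (0.12/2)·(0.050000 + 0.170012) = 1.013201
s=0.120000, p=1.013201:
  k1 = f(0.120000, 1.013201) = 0.170372
  k2 = f(0.240000, 1.033645) = 0.289385
  p ← 1.013201 + (0.12/2)·(0.170372 + 0.289385) = 1.040786
p(0.24) ≈ 1.0408

1.0408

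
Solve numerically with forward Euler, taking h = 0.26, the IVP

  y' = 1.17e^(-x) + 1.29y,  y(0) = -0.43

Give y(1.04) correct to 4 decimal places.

0.1562

Euler: y_{n+1} = y_n + h·f(x_n, y_n).
x=0.000000, y=-0.430000: f=0.615300 → y ← -0.430000 + 0.26·0.615300 = -0.270022
x=0.260000, y=-0.270022: f=0.553802 → y ← -0.270022 + 0.26·0.553802 = -0.126033
x=0.520000, y=-0.126033: f=0.533006 → y ← -0.126033 + 0.26·0.533006 = 0.012548
x=0.780000, y=0.012548: f=0.552522 → y ← 0.012548 + 0.26·0.552522 = 0.156204
y(1.04) ≈ 0.1562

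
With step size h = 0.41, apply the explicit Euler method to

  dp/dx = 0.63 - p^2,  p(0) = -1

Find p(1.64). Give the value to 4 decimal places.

Euler: p_{n+1} = p_n + h·f(x_n, p_n).
x=0.000000, p=-1.000000: f=-0.370000 → p ← -1.000000 + 0.41·(-0.370000) = -1.151700
x=0.410000, p=-1.151700: f=-0.696413 → p ← -1.151700 + 0.41·(-0.696413) = -1.437229
x=0.820000, p=-1.437229: f=-1.435628 → p ← -1.437229 + 0.41·(-1.435628) = -2.025837
x=1.230000, p=-2.025837: f=-3.474015 → p ← -2.025837 + 0.41·(-3.474015) = -3.450183
p(1.64) ≈ -3.4502

-3.4502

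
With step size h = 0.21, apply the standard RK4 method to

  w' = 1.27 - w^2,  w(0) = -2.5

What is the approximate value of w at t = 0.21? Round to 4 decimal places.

-4.5928

RK4: k1 = f(t_n, w_n); k2 = f(t_n + h/2, w_n + (h/2)·k1); k3 = f(t_n + h/2, w_n + (h/2)·k2); k4 = f(t_n + h, w_n + h·k3); w_{n+1} = w_n + (h/6)·(k1 + 2k2 + 2k3 + k4).
t=0.000000, w=-2.500000:
  k1 = f(0.000000, -2.500000) = -4.980000
  k2 = f(0.105000, -3.022900) = -7.867924
  k3 = f(0.105000, -3.326132) = -9.793155
  k4 = f(0.210000, -4.556562) = -19.492261
  w ← -2.500000 + (0.21/6)·(k1 + 2k2 + 2k3 + k4) = -4.592805
w(0.21) ≈ -4.5928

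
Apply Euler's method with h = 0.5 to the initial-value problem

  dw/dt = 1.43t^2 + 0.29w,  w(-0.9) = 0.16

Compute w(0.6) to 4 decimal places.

Euler: w_{n+1} = w_n + h·f(t_n, w_n).
t=-0.900000, w=0.160000: f=1.204700 → w ← 0.160000 + 0.5·1.204700 = 0.762350
t=-0.400000, w=0.762350: f=0.449881 → w ← 0.762350 + 0.5·0.449881 = 0.987291
t=0.100000, w=0.987291: f=0.300614 → w ← 0.987291 + 0.5·0.300614 = 1.137598
w(0.6) ≈ 1.1376

1.1376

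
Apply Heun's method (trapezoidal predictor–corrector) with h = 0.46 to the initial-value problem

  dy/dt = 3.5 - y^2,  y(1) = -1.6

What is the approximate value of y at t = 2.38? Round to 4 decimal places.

1.1388

Heun: k1 = f(t_n, y_n); k2 = f(t_n + h, y_n + h·k1); y_{n+1} = y_n + (h/2)·(k1 + k2).
t=1.000000, y=-1.600000:
  k1 = f(1.000000, -1.600000) = 0.940000
  k2 = f(1.460000, -1.167600) = 2.136710
  y ← -1.600000 + (0.46/2)·(0.940000 + 2.136710) = -0.892357
t=1.460000, y=-0.892357:
  k1 = f(1.460000, -0.892357) = 2.703700
  k2 = f(1.920000, 0.351345) = 3.376557
  y ← -0.892357 + (0.46/2)·(2.703700 + 3.376557) = 0.506102
t=1.920000, y=0.506102:
  k1 = f(1.920000, 0.506102) = 3.243860
  k2 = f(2.380000, 1.998278) = -0.493115
  y ← 0.506102 + (0.46/2)·(3.243860 + (-0.493115)) = 1.138774
y(2.38) ≈ 1.1388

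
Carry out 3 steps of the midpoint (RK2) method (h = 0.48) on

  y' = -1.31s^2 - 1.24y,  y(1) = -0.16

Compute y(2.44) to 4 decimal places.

Midpoint: k1 = f(s_n, y_n); k2 = f(s_n + h/2, y_n + (h/2)·k1); y_{n+1} = y_n + h·k2.
s=1.000000, y=-0.160000:
  k1 = f(1.000000, -0.160000) = -1.111600
  k2 = f(1.240000, -0.426784) = -1.485044
  y ← -0.160000 + 0.48·(-1.485044) = -0.872821
s=1.480000, y=-0.872821:
  k1 = f(1.480000, -0.872821) = -1.787126
  k2 = f(1.720000, -1.301731) = -2.261357
  y ← -0.872821 + 0.48·(-2.261357) = -1.958273
s=1.960000, y=-1.958273:
  k1 = f(1.960000, -1.958273) = -2.604238
  k2 = f(2.200000, -2.583290) = -3.137121
  y ← -1.958273 + 0.48·(-3.137121) = -3.464091
y(2.44) ≈ -3.4641

-3.4641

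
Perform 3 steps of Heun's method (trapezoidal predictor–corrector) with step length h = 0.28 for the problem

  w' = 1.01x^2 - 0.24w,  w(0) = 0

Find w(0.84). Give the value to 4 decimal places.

0.2020

Heun: k1 = f(x_n, w_n); k2 = f(x_n + h, w_n + h·k1); w_{n+1} = w_n + (h/2)·(k1 + k2).
x=0.000000, w=0.000000:
  k1 = f(0.000000, 0.000000) = 0.000000
  k2 = f(0.280000, 0.000000) = 0.079184
  w ← 0.000000 + (0.28/2)·(0.000000 + 0.079184) = 0.011086
x=0.280000, w=0.011086:
  k1 = f(0.280000, 0.011086) = 0.076523
  k2 = f(0.560000, 0.032512) = 0.308933
  w ← 0.011086 + (0.28/2)·(0.076523 + 0.308933) = 0.065050
x=0.560000, w=0.065050:
  k1 = f(0.560000, 0.065050) = 0.301124
  k2 = f(0.840000, 0.149364) = 0.676809
  w ← 0.065050 + (0.28/2)·(0.301124 + 0.676809) = 0.201960
w(0.84) ≈ 0.2020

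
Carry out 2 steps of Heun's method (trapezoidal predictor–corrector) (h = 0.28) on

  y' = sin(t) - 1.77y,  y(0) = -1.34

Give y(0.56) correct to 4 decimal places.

Heun: k1 = f(t_n, y_n); k2 = f(t_n + h, y_n + h·k1); y_{n+1} = y_n + (h/2)·(k1 + k2).
t=0.000000, y=-1.340000:
  k1 = f(0.000000, -1.340000) = 2.371800
  k2 = f(0.280000, -0.675896) = 1.472692
  y ← -1.340000 + (0.28/2)·(2.371800 + 1.472692) = -0.801771
t=0.280000, y=-0.801771:
  k1 = f(0.280000, -0.801771) = 1.695491
  k2 = f(0.560000, -0.327034) = 1.110036
  y ← -0.801771 + (0.28/2)·(1.695491 + 1.110036) = -0.408997
y(0.56) ≈ -0.4090

-0.4090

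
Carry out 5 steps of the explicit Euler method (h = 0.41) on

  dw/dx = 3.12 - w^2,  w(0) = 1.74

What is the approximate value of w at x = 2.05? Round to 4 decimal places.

1.7668

Euler: w_{n+1} = w_n + h·f(x_n, w_n).
x=0.000000, w=1.740000: f=0.092400 → w ← 1.740000 + 0.41·0.092400 = 1.777884
x=0.410000, w=1.777884: f=-0.040872 → w ← 1.777884 + 0.41·(-0.040872) = 1.761127
x=0.820000, w=1.761127: f=0.018433 → w ← 1.761127 + 0.41·0.018433 = 1.768684
x=1.230000, w=1.768684: f=-0.008244 → w ← 1.768684 + 0.41·(-0.008244) = 1.765304
x=1.640000, w=1.765304: f=0.003701 → w ← 1.765304 + 0.41·0.003701 = 1.766822
w(2.05) ≈ 1.7668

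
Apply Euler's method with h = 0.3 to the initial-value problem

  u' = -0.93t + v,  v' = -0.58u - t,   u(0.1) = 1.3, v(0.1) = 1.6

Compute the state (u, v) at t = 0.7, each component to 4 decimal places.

Euler on (u,v): u_{n+1} = u_n + h·u', v_{n+1} = v_n + h·v'.
0.100000: (1.300000, 1.600000); f=(1.507000, -0.854000) → (1.752100, 1.343800)
0.400000: (1.752100, 1.343800); f=(0.971800, -1.416218) → (2.043640, 0.918935)
(u(0.7), v(0.7)) ≈ (2.0436, 0.9189)

2.0436, 0.9189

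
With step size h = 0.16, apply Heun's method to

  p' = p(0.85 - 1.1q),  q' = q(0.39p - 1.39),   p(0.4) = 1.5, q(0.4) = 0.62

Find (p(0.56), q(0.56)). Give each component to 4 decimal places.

1.5517, 0.5460

Heun on (p,q): k1 = f(s_n, state_n); k2 = f(s_n + h, state_n + h·k1); state_{n+1} = state_n + (h/2)·(k1 + k2).
0.400000: (1.500000, 0.620000)
  k1 = (0.252000, -0.499100)
  predictor → (1.540320, 0.540144)
  k2 = (0.394078, -0.426322)
  → (1.551686, 0.545966)
(p(0.56), q(0.56)) ≈ (1.5517, 0.5460)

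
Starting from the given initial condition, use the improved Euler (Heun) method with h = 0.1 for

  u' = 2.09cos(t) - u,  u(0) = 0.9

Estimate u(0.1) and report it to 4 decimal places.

Heun: k1 = f(t_n, u_n); k2 = f(t_n + h, u_n + h·k1); u_{n+1} = u_n + (h/2)·(k1 + k2).
t=0.000000, u=0.900000:
  k1 = f(0.000000, 0.900000) = 1.190000
  k2 = f(0.100000, 1.019000) = 1.060559
  u ← 0.900000 + (0.1/2)·(1.190000 + 1.060559) = 1.012528
u(0.1) ≈ 1.0125

1.0125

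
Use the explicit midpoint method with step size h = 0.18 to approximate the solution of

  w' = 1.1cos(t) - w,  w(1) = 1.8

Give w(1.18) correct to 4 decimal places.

1.5871

Midpoint: k1 = f(t_n, w_n); k2 = f(t_n + h/2, w_n + (h/2)·k1); w_{n+1} = w_n + h·k2.
t=1.000000, w=1.800000:
  k1 = f(1.000000, 1.800000) = -1.205667
  k2 = f(1.090000, 1.691490) = -1.182756
  w ← 1.800000 + 0.18·(-1.182756) = 1.587104
w(1.18) ≈ 1.5871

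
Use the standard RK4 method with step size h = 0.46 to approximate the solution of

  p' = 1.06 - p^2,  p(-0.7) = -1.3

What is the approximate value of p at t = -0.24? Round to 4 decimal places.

RK4: k1 = f(t_n, p_n); k2 = f(t_n + h/2, p_n + (h/2)·k1); k3 = f(t_n + h/2, p_n + (h/2)·k2); k4 = f(t_n + h, p_n + h·k3); p_{n+1} = p_n + (h/6)·(k1 + 2k2 + 2k3 + k4).
t=-0.700000, p=-1.300000:
  k1 = f(-0.700000, -1.300000) = -0.630000
  k2 = f(-0.470000, -1.444900) = -1.027736
  k3 = f(-0.470000, -1.536379) = -1.300461
  k4 = f(-0.240000, -1.898212) = -2.543210
  p ← -1.300000 + (0.46/6)·(k1 + 2k2 + 2k3 + k4) = -1.900270
p(-0.24) ≈ -1.9003

-1.9003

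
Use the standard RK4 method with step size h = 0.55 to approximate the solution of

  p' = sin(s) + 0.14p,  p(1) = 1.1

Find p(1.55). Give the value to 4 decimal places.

1.7275

RK4: k1 = f(s_n, p_n); k2 = f(s_n + h/2, p_n + (h/2)·k1); k3 = f(s_n + h/2, p_n + (h/2)·k2); k4 = f(s_n + h, p_n + h·k3); p_{n+1} = p_n + (h/6)·(k1 + 2k2 + 2k3 + k4).
s=1.000000, p=1.100000:
  k1 = f(1.000000, 1.100000) = 0.995471
  k2 = f(1.275000, 1.373755) = 1.148896
  k3 = f(1.275000, 1.415946) = 1.154803
  k4 = f(1.550000, 1.735142) = 1.242704
  p ← 1.100000 + (0.55/6)·(k1 + 2k2 + 2k3 + k4) = 1.727511
p(1.55) ≈ 1.7275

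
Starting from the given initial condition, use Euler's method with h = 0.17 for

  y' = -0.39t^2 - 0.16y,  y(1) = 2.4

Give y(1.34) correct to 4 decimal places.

2.1160

Euler: y_{n+1} = y_n + h·f(t_n, y_n).
t=1.000000, y=2.400000: f=-0.774000 → y ← 2.400000 + 0.17·(-0.774000) = 2.268420
t=1.170000, y=2.268420: f=-0.896818 → y ← 2.268420 + 0.17·(-0.896818) = 2.115961
y(1.34) ≈ 2.1160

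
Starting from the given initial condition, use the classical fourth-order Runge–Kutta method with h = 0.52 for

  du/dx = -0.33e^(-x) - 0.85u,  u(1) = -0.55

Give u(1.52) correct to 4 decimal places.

-0.3926

RK4: k1 = f(x_n, u_n); k2 = f(x_n + h/2, u_n + (h/2)·k1); k3 = f(x_n + h/2, u_n + (h/2)·k2); k4 = f(x_n + h, u_n + h·k3); u_{n+1} = u_n + (h/6)·(k1 + 2k2 + 2k3 + k4).
x=1.000000, u=-0.550000:
  k1 = f(1.000000, -0.550000) = 0.346100
  k2 = f(1.260000, -0.460014) = 0.297406
  k3 = f(1.260000, -0.472674) = 0.308167
  k4 = f(1.520000, -0.389753) = 0.259115
  u ← -0.550000 + (0.52/6)·(k1 + 2k2 + 2k3 + k4) = -0.392582
u(1.52) ≈ -0.3926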